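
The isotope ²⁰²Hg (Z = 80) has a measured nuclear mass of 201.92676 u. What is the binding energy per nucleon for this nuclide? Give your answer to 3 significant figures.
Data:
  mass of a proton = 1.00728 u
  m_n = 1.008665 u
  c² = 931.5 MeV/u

Z = 80, so N = A − Z = 202 − 80 = 122.
Mass of separated nucleons = 80(1.00728) + 122(1.008665) = 80.58240 + 123.057130 = 203.639530 u
The mass defect is 203.639530 − 201.92676 = 1.712770 u.
Binding energy = Δm·c² = 1.712770 × 931.5 MeV/u = 1595.45 MeV
Dividing by A = 202 gives 7.898 MeV per nucleon.

7.90 MeV/nucleon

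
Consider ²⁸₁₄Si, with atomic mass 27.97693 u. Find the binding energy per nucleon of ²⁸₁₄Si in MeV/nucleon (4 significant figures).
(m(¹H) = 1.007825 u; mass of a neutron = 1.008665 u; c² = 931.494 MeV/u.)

The nucleus contains 14 protons and 28 − 14 = 14 neutrons.
Mass of separated nucleons = 14(1.007825) + 14(1.008665) = 14.109550 + 14.121310 = 28.230860 u
Δm = 28.230860 − 27.97693 = 0.253930 u
E_B = 0.253930 × 931.494 = 236.534 MeV
Dividing by A = 28 gives 8.448 MeV per nucleon.

8.448 MeV/nucleon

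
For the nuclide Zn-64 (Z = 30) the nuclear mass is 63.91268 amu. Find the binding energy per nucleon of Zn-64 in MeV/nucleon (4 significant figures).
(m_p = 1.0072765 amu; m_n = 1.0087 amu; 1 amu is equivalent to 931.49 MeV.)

8.753 MeV/nucleon

With 30 protons and 34 neutrons (A = 64):
Total constituent mass: 30 × 1.0072765 + 34 × 1.0087 = 64.5140950 amu
Δm = 64.5140950 − 63.91268 = 0.6014150 amu
Converting to energy: 0.6014150 amu × 931.49 MeV/amu = 560.212 MeV
Dividing by A = 64 gives 8.753 MeV per nucleon.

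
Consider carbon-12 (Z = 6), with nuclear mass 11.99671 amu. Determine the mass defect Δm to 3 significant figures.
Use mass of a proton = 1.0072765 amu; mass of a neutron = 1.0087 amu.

0.0991 amu

With 6 protons and 6 neutrons (A = 12):
Σm = 6·m_p + 6·m_n = 6.0436590 + 6.0522 = 12.0958590 amu
Mass defect Δm = 12.0958590 − 11.99671 = 0.0991490 amu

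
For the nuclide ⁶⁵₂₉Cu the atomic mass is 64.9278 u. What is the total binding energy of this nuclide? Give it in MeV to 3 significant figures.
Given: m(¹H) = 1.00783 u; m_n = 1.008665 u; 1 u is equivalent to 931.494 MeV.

Σm = 29·m(¹H) + 36·m_n = 29.22707 + 36.311940 = 65.539010 u
Δm = 65.539010 − 64.9278 = 0.611210 u
E_B = 0.611210 × 931.494 = 569.338 MeV

569 MeV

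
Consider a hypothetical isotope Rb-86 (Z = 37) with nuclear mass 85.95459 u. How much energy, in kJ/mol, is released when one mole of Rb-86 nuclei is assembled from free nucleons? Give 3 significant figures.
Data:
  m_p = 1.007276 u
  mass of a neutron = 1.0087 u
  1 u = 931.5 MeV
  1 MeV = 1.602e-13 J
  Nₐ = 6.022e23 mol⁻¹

With 37 protons and 49 neutrons (A = 86):
Total constituent mass: 37 × 1.007276 + 49 × 1.0087 = 86.695512 u
Δm = 86.695512 − 85.95459 = 0.740922 u
Binding energy = Δm·c² = 0.740922 × 931.5 MeV/u = 690.169 MeV
Per nucleus in joules: 690.169 MeV × 1.602e-13 J/MeV = 1.1057e-10 J
Per mole: 1.1057e-10 J × 6.022e23 mol⁻¹ = 6.6585e+13 J/mol

6.66e+10 kJ/mol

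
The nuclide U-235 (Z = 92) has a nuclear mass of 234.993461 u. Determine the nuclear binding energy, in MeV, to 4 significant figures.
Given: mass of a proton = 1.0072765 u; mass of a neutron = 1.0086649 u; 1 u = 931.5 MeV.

With 92 protons and 143 neutrons (A = 235):
Σm = 92·m_p + 143·m_n = 92.6694380 + 144.2390807 = 236.9085187 u
Δm = 236.9085187 − 234.993461 = 1.9150577 u
Converting to energy: 1.9150577 u × 931.5 MeV/u = 1783.88 MeV

1784 MeV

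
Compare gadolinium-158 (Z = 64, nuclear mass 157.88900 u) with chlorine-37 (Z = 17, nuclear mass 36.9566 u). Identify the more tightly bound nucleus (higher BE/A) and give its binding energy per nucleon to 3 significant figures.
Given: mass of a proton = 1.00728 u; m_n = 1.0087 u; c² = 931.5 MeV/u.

chlorine-37; 8.59 MeV/nucleon

gadolinium-158: Σm = 64(1.00728) + 94(1.0087) = 159.28372 u; Δm = 1.39472 u; E_B = 1299.2 MeV; E_B/A = 8.223 MeV
chlorine-37: Σm = 17(1.00728) + 20(1.0087) = 37.29776 u; Δm = 0.34116 u; E_B = 317.79 MeV; E_B/A = 8.589 MeV
chlorine-37 has the higher binding energy per nucleon, so it is the more tightly bound nucleus.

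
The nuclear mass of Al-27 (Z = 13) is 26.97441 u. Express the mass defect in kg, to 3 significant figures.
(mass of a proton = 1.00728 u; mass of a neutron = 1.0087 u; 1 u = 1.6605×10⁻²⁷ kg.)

Mass of separated nucleons = 13(1.00728) + 14(1.0087) = 13.09464 + 14.1218 = 27.21644 u
Mass defect Δm = 27.21644 − 26.97441 = 0.24203 u
In SI units: 0.24203 u × 1.6605×10⁻²⁷ kg/u = 4.0189e-28 kg

4.02e-28 kg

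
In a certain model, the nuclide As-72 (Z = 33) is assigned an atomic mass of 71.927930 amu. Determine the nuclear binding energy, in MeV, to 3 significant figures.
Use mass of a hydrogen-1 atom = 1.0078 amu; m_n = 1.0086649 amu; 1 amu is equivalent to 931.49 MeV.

622 MeV

Mass of separated nucleons = 33(1.0078) + 39(1.0086649) = 33.2574 + 39.3379311 = 72.5953311 amu
Mass defect Δm = 72.5953311 − 71.927930 = 0.6674011 amu
Converting to energy: 0.6674011 amu × 931.49 MeV/amu = 621.677 MeV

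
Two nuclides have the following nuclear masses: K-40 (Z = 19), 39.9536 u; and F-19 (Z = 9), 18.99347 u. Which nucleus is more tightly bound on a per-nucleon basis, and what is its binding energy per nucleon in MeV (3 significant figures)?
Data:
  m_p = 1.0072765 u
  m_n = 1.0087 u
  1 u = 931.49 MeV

K-40: Σm = 19(1.0072765) + 21(1.0087) = 40.3209535 u; Δm = 0.3673535 u; E_B = 342.186 MeV; E_B/A = 8.5547 MeV
F-19: Σm = 9(1.0072765) + 10(1.0087) = 19.1524885 u; Δm = 0.1590185 u; E_B = 148.12 MeV; E_B/A = 7.796 MeV
K-40 has the higher binding energy per nucleon, so it is the more tightly bound nucleus.

K-40; 8.55 MeV/nucleon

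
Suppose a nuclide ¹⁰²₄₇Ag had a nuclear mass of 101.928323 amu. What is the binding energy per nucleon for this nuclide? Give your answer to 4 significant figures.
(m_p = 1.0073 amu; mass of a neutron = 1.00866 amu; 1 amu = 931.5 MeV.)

8.138 MeV/nucleon

Total constituent mass: 47 × 1.0073 + 55 × 1.00866 = 102.81940 amu
Δm = 102.81940 − 101.928323 = 0.891077 amu
E_B = 0.891077 × 931.5 = 830.038 MeV
Dividing by A = 102 gives 8.138 MeV per nucleon.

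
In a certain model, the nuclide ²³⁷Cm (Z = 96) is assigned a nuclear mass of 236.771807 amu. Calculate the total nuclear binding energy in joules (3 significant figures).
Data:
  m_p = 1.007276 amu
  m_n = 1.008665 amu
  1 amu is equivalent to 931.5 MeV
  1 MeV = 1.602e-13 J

Total constituent mass: 96 × 1.007276 + 141 × 1.008665 = 238.920261 amu
Mass defect Δm = 238.920261 − 236.771807 = 2.148454 amu
E_B = 2.148454 × 931.5 = 2001.28 MeV
In joules: 2001.28 MeV × 1.602e-13 J/MeV = 3.2061e-10 J

3.21e-10 J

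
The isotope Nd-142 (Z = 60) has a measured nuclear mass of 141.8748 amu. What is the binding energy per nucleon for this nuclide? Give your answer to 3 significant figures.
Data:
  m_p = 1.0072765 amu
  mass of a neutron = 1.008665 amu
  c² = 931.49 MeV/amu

Z = 60, so N = A − Z = 142 − 60 = 82.
Mass of separated nucleons = 60(1.0072765) + 82(1.008665) = 60.4365900 + 82.710530 = 143.1471200 amu
The mass defect is 143.1471200 − 141.8748 = 1.2723200 amu.
E_B = 1.2723200 × 931.49 = 1185.15 MeV
BE/A = 1185.15 MeV / 142 = 8.346 MeV/nucleon

8.35 MeV/nucleon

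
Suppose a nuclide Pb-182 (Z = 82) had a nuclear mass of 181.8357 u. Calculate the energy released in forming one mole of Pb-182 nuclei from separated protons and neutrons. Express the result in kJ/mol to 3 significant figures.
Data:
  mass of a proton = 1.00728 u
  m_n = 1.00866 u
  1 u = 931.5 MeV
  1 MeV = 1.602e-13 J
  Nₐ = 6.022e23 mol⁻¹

1.46e+11 kJ/mol

The nucleus contains 82 protons and 182 − 82 = 100 neutrons.
Total constituent mass: 82 × 1.00728 + 100 × 1.00866 = 183.46296 u
Δm = 183.46296 − 181.8357 = 1.62726 u
E_B = 1.62726 × 931.5 = 1515.79 MeV
Per nucleus in joules: 1515.79 MeV × 1.602e-13 J/MeV = 2.4283e-10 J
Per mole: 2.4283e-10 J × 6.022e23 mol⁻¹ = 1.4623e+14 J/mol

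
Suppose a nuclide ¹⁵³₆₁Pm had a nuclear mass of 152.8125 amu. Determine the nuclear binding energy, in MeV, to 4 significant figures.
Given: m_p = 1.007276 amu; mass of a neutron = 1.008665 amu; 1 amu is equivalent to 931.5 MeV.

Total constituent mass: 61 × 1.007276 + 92 × 1.008665 = 154.241016 amu
Δm = 154.241016 − 152.8125 = 1.428516 amu
E_B = 1.428516 × 931.5 = 1330.66 MeV

1331 MeV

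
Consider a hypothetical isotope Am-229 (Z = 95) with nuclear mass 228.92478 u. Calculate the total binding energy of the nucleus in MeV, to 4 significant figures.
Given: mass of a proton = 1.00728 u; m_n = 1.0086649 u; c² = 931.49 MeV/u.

1796 MeV

Σm = 95·m_p + 134·m_n = 95.69160 + 135.1610966 = 230.8526966 u
Mass defect Δm = 230.8526966 − 228.92478 = 1.9279166 u
Converting to energy: 1.9279166 u × 931.49 MeV/u = 1795.84 MeV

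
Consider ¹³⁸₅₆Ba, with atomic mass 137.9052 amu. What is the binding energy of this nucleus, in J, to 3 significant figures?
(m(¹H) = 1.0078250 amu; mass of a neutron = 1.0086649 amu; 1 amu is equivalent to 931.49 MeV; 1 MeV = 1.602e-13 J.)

1.86e-10 J

The nucleus contains 56 protons and 138 − 56 = 82 neutrons.
Total constituent mass: 56 × 1.0078250 + 82 × 1.0086649 = 139.1487218 amu
Mass defect Δm = 139.1487218 − 137.9052 = 1.2435218 amu
E_B = 1.2435218 × 931.49 = 1158.33 MeV
In joules: 1158.33 MeV × 1.602e-13 J/MeV = 1.8556e-10 J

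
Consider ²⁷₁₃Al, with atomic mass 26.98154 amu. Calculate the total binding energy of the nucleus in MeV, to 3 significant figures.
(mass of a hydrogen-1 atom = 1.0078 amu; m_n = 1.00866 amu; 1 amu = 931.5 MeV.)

Σm = 13·m(¹H) + 14·m_n = 13.1014 + 14.12124 = 27.22264 amu
Δm = 27.22264 − 26.98154 = 0.24110 amu
E_B = 0.24110 × 931.5 = 224.585 MeV

225 MeV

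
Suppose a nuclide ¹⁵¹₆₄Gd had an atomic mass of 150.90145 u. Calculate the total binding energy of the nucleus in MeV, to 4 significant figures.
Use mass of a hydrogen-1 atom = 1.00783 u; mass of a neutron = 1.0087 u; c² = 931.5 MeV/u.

The nucleus contains 64 protons and 151 − 64 = 87 neutrons.
Total constituent mass: 64 × 1.00783 + 87 × 1.0087 = 152.25802 u
Δm = 152.25802 − 150.90145 = 1.35657 u
Converting to energy: 1.35657 u × 931.5 MeV/u = 1263.64 MeV

1264 MeV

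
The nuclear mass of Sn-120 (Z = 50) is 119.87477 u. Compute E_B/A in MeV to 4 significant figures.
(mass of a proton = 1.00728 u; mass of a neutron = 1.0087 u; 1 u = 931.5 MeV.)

With 50 protons and 70 neutrons (A = 120):
Mass of separated nucleons = 50(1.00728) + 70(1.0087) = 50.36400 + 70.6090 = 120.97300 u
Δm = 120.97300 − 119.87477 = 1.09823 u
Binding energy = Δm·c² = 1.09823 × 931.5 MeV/u = 1023.00 MeV
Dividing by A = 120 gives 8.525 MeV per nucleon.

8.525 MeV/nucleon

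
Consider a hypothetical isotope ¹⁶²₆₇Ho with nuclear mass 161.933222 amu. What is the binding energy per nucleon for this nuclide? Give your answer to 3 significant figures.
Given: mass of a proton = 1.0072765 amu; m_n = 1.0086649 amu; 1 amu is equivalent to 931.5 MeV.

7.92 MeV/nucleon

The nucleus contains 67 protons and 162 − 67 = 95 neutrons.
Σm = 67·m_p + 95·m_n = 67.4875255 + 95.8231655 = 163.3106910 amu
Δm = 163.3106910 − 161.933222 = 1.3774690 amu
Binding energy = Δm·c² = 1.3774690 × 931.5 MeV/amu = 1283.11 MeV
BE/A = 1283.11 MeV / 162 = 7.920 MeV/nucleon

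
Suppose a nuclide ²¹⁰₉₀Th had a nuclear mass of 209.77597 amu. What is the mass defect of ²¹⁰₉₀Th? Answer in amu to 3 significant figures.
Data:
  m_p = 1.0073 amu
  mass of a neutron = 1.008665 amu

Z = 90, so N = A − Z = 210 − 90 = 120.
Total constituent mass: 90 × 1.0073 + 120 × 1.008665 = 211.696800 amu
Δm = 211.696800 − 209.77597 = 1.920830 amu

1.92 amu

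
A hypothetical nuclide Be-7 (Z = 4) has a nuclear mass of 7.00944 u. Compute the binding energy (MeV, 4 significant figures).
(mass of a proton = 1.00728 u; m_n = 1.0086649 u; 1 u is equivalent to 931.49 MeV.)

With 4 protons and 3 neutrons (A = 7):
Mass of separated nucleons = 4(1.00728) + 3(1.0086649) = 4.02912 + 3.0259947 = 7.0551147 u
Mass defect Δm = 7.0551147 − 7.00944 = 0.0456747 u
E_B = 0.0456747 × 931.49 = 42.5455 MeV

42.55 MeV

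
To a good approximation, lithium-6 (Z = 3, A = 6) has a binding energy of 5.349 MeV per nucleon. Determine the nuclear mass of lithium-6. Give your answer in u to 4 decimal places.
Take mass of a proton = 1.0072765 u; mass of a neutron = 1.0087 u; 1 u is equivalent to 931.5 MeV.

Total binding energy = 6 × 5.349 = 32.094 MeV
Mass defect = 32.094 MeV / (931.5 MeV/u) = 0.034454 u
Constituent mass = 3(1.0072765) + 3(1.0087) = 6.0479295 u
Nuclear mass = 6.0479295 − 0.034454 = 6.0134755 u ≈ 6.0135 u (to 4 decimal places)

6.0135 u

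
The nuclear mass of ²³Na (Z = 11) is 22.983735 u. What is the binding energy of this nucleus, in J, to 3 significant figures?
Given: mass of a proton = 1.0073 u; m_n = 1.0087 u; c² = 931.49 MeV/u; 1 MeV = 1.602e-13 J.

3.00e-11 J

Z = 11, so N = A − Z = 23 − 11 = 12.
Σm = 11·m_p + 12·m_n = 11.0803 + 12.1044 = 23.1847 u
The mass defect is 23.1847 − 22.983735 = 0.200965 u.
Converting to energy: 0.200965 u × 931.49 MeV/u = 187.197 MeV
In joules: 187.197 MeV × 1.602e-13 J/MeV = 2.9989e-11 J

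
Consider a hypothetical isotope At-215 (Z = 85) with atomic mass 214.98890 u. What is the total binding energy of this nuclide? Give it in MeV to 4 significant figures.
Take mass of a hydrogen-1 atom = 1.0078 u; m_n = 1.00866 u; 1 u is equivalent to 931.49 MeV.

With 85 protons and 130 neutrons (A = 215):
Mass of separated nucleons = 85(1.0078) + 130(1.00866) = 85.6630 + 131.12580 = 216.78880 u
Mass defect Δm = 216.78880 − 214.98890 = 1.79990 u
E_B = 1.79990 × 931.49 = 1676.59 MeV

1677 MeV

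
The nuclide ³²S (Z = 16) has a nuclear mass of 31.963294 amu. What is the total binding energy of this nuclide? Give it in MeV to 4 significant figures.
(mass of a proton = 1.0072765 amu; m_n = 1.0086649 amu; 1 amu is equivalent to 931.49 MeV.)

271.8 MeV

With 16 protons and 16 neutrons (A = 32):
Mass of separated nucleons = 16(1.0072765) + 16(1.0086649) = 16.1164240 + 16.1386384 = 32.2550624 amu
Δm = 32.2550624 − 31.963294 = 0.2917684 amu
E_B = 0.2917684 × 931.49 = 271.779 MeV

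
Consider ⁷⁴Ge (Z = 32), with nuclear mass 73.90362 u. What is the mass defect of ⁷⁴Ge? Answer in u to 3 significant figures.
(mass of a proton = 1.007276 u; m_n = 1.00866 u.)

0.693 u

Z = 32, so N = A − Z = 74 − 32 = 42.
Total constituent mass: 32 × 1.007276 + 42 × 1.00866 = 74.596552 u
Mass defect Δm = 74.596552 − 73.90362 = 0.692932 u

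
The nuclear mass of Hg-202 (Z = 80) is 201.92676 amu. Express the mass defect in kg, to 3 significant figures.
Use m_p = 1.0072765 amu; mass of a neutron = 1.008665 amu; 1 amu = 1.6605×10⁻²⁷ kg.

Σm = 80·m_p + 122·m_n = 80.5821200 + 123.057130 = 203.6392500 amu
The mass defect is 203.6392500 − 201.92676 = 1.7124900 amu.
In SI units: 1.7124900 amu × 1.6605×10⁻²⁷ kg/amu = 2.8436e-27 kg

2.84e-27 kg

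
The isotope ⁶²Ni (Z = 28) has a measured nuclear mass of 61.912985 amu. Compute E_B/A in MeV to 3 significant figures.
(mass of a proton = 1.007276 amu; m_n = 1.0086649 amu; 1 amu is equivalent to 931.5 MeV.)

The nucleus contains 28 protons and 62 − 28 = 34 neutrons.
Mass of separated nucleons = 28(1.007276) + 34(1.0086649) = 28.203728 + 34.2946066 = 62.4983346 amu
Mass defect Δm = 62.4983346 − 61.912985 = 0.5853496 amu
Converting to energy: 0.5853496 amu × 931.5 MeV/amu = 545.253 MeV
Dividing by A = 62 gives 8.794 MeV per nucleon.

8.79 MeV/nucleon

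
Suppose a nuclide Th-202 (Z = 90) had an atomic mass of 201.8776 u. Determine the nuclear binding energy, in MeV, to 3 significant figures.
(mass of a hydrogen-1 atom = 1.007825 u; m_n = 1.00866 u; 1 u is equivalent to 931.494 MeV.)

1670 MeV

The nucleus contains 90 protons and 202 − 90 = 112 neutrons.
Total constituent mass: 90 × 1.007825 + 112 × 1.00866 = 203.674170 u
Mass defect Δm = 203.674170 − 201.8776 = 1.796570 u
E_B = 1.796570 × 931.494 = 1673.49 MeV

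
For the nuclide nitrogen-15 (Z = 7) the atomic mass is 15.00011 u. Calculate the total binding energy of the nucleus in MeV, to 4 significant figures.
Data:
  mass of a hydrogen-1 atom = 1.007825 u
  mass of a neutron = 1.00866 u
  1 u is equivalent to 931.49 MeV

Total constituent mass: 7 × 1.007825 + 8 × 1.00866 = 15.124055 u
Δm = 15.124055 − 15.00011 = 0.123945 u
Binding energy = Δm·c² = 0.123945 × 931.49 MeV/u = 115.454 MeV

115.5 MeV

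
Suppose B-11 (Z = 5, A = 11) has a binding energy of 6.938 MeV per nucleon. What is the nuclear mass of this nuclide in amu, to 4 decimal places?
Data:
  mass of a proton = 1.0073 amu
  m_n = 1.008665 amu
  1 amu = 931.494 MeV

11.0066 amu

Total binding energy = 11 × 6.938 = 76.318 MeV
Mass defect = 76.318 MeV / (931.494 MeV/amu) = 0.081931 amu
Constituent mass = 5(1.0073) + 6(1.008665) = 11.088490 amu
Nuclear mass = 11.088490 − 0.081931 = 11.006559 amu ≈ 11.0066 amu (to 4 decimal places)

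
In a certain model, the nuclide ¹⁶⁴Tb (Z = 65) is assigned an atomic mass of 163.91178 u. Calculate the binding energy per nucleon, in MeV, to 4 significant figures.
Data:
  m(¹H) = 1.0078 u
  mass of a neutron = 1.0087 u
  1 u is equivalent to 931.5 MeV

8.273 MeV/nucleon

The nucleus contains 65 protons and 164 − 65 = 99 neutrons.
Σm = 65·m(¹H) + 99·m_n = 65.5070 + 99.8613 = 165.3683 u
Δm = 165.3683 − 163.91178 = 1.45652 u
Binding energy = Δm·c² = 1.45652 × 931.5 MeV/u = 1356.75 MeV
Per nucleon: 1356.75 / 164 = 8.273 MeV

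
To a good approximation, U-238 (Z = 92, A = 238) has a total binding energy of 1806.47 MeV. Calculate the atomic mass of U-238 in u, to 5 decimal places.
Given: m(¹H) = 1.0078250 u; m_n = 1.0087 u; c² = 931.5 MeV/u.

Mass defect = 1806.47 MeV / (931.5 MeV/u) = 1.9393129 u
Constituent mass = 92(1.0078250) + 146(1.0087) = 239.9901000 u
Atomic mass = 239.9901000 − 1.9393129 = 238.0507871 u ≈ 238.05079 u (to 5 decimal places)

238.05079 u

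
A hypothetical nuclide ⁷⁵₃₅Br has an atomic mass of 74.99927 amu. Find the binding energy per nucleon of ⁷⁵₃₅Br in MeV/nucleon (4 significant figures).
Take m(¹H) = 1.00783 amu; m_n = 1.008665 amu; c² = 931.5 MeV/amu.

7.718 MeV/nucleon

Z = 35, so N = A − Z = 75 − 35 = 40.
Total constituent mass: 35 × 1.00783 + 40 × 1.008665 = 75.620650 amu
Mass defect Δm = 75.620650 − 74.99927 = 0.621380 amu
Converting to energy: 0.621380 amu × 931.5 MeV/amu = 578.815 MeV
Per nucleon: 578.815 / 75 = 7.718 MeV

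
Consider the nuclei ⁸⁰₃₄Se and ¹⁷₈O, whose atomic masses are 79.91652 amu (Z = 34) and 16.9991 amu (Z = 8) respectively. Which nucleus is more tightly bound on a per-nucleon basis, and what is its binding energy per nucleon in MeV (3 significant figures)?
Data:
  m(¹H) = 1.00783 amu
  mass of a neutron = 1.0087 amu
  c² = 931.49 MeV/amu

⁸⁰₃₄Se: Σm = 34(1.00783) + 46(1.0087) = 80.66642 amu; Δm = 0.74990 amu; E_B = 698.52 MeV; E_B/A = 8.732 MeV
¹⁷₈O: Σm = 8(1.00783) + 9(1.0087) = 17.14094 amu; Δm = 0.14184 amu; E_B = 132.12 MeV; E_B/A = 7.772 MeV
⁸⁰₃₄Se has the higher binding energy per nucleon, so it is the more tightly bound nucleus.

⁸⁰₃₄Se; 8.73 MeV/nucleon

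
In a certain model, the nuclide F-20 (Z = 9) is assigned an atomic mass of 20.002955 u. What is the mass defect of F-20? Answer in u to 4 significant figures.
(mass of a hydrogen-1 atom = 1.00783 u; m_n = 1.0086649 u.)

0.1628 u

Σm = 9·m(¹H) + 11·m_n = 9.07047 + 11.0953139 = 20.1657839 u
Δm = 20.1657839 − 20.002955 = 0.1628289 u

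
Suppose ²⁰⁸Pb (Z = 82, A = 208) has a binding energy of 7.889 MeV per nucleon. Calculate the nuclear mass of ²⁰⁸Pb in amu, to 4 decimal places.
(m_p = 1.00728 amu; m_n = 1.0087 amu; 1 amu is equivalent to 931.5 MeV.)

Total binding energy = 208 × 7.889 = 1640.912 MeV
Mass defect = 1640.912 MeV / (931.5 MeV/amu) = 1.761580 amu
Constituent mass = 82(1.00728) + 126(1.0087) = 209.69316 amu
Nuclear mass = 209.69316 − 1.761580 = 207.931580 amu ≈ 207.9316 amu (to 4 decimal places)

207.9316 amu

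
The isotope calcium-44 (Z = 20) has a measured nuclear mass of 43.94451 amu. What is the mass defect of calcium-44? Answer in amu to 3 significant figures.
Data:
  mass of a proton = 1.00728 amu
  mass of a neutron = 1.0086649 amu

Mass of separated nucleons = 20(1.00728) + 24(1.0086649) = 20.14560 + 24.2079576 = 44.3535576 amu
Mass defect Δm = 44.3535576 − 43.94451 = 0.4090476 amu

0.409 amu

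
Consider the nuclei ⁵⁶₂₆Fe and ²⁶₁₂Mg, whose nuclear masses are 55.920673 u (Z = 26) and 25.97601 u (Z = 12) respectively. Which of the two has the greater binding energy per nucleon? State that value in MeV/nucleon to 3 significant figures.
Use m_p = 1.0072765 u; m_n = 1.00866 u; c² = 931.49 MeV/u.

⁵⁶₂₆Fe; 8.79 MeV/nucleon

⁵⁶₂₆Fe: Σm = 26(1.0072765) + 30(1.00866) = 56.4489890 u; Δm = 0.5283160 u; E_B = 492.12 MeV; E_B/A = 8.788 MeV
²⁶₁₂Mg: Σm = 12(1.0072765) + 14(1.00866) = 26.2085580 u; Δm = 0.2325480 u; E_B = 216.616 MeV; E_B/A = 8.331 MeV
⁵⁶₂₆Fe has the higher binding energy per nucleon, so it is the more tightly bound nucleus.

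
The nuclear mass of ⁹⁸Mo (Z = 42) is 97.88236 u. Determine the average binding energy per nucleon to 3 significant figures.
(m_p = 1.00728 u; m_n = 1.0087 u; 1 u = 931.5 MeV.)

The nucleus contains 42 protons and 98 − 42 = 56 neutrons.
Σm = 42·m_p + 56·m_n = 42.30576 + 56.4872 = 98.79296 u
Mass defect Δm = 98.79296 − 97.88236 = 0.91060 u
Binding energy = Δm·c² = 0.91060 × 931.5 MeV/u = 848.224 MeV
Per nucleon: 848.224 / 98 = 8.655 MeV

8.66 MeV/nucleon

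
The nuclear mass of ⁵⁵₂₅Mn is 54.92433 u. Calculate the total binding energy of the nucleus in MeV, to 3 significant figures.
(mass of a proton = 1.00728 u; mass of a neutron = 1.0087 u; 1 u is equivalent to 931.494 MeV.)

483 MeV

The nucleus contains 25 protons and 55 − 25 = 30 neutrons.
Σm = 25·m_p + 30·m_n = 25.18200 + 30.2610 = 55.44300 u
Mass defect Δm = 55.44300 − 54.92433 = 0.51867 u
Binding energy = Δm·c² = 0.51867 × 931.494 MeV/u = 483.138 MeV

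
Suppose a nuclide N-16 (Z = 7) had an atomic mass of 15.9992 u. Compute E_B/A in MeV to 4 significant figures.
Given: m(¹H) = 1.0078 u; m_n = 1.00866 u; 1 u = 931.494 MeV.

Mass of separated nucleons = 7(1.0078) + 9(1.00866) = 7.0546 + 9.07794 = 16.13254 u
The mass defect is 16.13254 − 15.9992 = 0.13334 u.
Binding energy = Δm·c² = 0.13334 × 931.494 MeV/u = 124.205 MeV
BE/A = 124.205 MeV / 16 = 7.763 MeV/nucleon

7.763 MeV/nucleon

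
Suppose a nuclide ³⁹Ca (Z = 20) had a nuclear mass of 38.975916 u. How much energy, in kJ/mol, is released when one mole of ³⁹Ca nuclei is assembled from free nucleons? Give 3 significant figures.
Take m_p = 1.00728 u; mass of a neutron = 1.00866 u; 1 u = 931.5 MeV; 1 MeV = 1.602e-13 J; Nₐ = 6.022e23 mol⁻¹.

3.00e+10 kJ/mol

With 20 protons and 19 neutrons (A = 39):
Total constituent mass: 20 × 1.00728 + 19 × 1.00866 = 39.31014 u
The mass defect is 39.31014 − 38.975916 = 0.334224 u.
Binding energy = Δm·c² = 0.334224 × 931.5 MeV/u = 311.330 MeV
Per nucleus in joules: 311.330 MeV × 1.602e-13 J/MeV = 4.9875e-11 J
Per mole: 4.9875e-11 J × 6.022e23 mol⁻¹ = 3.0035e+13 J/mol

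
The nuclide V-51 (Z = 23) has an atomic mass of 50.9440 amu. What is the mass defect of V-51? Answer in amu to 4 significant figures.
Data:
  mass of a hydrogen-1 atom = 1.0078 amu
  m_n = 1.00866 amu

Z = 23, so N = A − Z = 51 − 23 = 28.
Mass of separated nucleons = 23(1.0078) + 28(1.00866) = 23.1794 + 28.24248 = 51.42188 amu
The mass defect is 51.42188 − 50.9440 = 0.47788 amu.

0.4779 amu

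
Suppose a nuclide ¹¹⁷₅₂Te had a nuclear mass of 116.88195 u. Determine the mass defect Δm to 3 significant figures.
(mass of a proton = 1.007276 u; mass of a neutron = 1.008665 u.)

Mass of separated nucleons = 52(1.007276) + 65(1.008665) = 52.378352 + 65.563225 = 117.941577 u
Mass defect Δm = 117.941577 − 116.88195 = 1.059627 u

1.06 u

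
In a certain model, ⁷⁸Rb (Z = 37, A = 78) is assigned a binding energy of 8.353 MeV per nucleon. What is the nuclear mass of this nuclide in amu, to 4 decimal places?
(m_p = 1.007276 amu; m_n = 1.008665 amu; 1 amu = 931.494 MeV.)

Total binding energy = 78 × 8.353 = 651.534 MeV
Mass defect = 651.534 MeV / (931.494 MeV/amu) = 0.699451 amu
Constituent mass = 37(1.007276) + 41(1.008665) = 78.624477 amu
Nuclear mass = 78.624477 − 0.699451 = 77.925026 amu ≈ 77.9250 amu (to 4 decimal places)

77.9250 amu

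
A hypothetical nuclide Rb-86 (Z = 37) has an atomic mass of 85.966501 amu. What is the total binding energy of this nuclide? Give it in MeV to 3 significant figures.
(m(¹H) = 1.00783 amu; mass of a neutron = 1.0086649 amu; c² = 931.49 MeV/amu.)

697 MeV

Z = 37, so N = A − Z = 86 − 37 = 49.
Σm = 37·m(¹H) + 49·m_n = 37.28971 + 49.4245801 = 86.7142901 amu
Δm = 86.7142901 − 85.966501 = 0.7477891 amu
Converting to energy: 0.7477891 amu × 931.49 MeV/amu = 696.558 MeV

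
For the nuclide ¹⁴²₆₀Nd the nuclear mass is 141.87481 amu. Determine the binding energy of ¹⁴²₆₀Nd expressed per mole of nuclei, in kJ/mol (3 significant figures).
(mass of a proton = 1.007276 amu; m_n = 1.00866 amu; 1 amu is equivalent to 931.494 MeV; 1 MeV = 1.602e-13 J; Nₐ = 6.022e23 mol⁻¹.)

1.14e+11 kJ/mol

Σm = 60·m_p + 82·m_n = 60.436560 + 82.71012 = 143.146680 amu
Mass defect Δm = 143.146680 − 141.87481 = 1.271870 amu
Converting to energy: 1.271870 amu × 931.494 MeV/amu = 1184.74 MeV
Per nucleus in joules: 1184.74 MeV × 1.602e-13 J/MeV = 1.8980e-10 J
Per mole: 1.8980e-10 J × 6.022e23 mol⁻¹ = 1.1430e+14 J/mol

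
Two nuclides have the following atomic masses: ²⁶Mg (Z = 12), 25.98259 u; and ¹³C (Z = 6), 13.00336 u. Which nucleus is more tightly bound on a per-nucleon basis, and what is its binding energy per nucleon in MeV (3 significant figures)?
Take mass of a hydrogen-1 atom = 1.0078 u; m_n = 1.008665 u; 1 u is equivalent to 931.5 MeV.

²⁶Mg; 8.32 MeV/nucleon

²⁶Mg: Σm = 12(1.0078) + 14(1.008665) = 26.214910 u; Δm = 0.232320 u; E_B = 216.41 MeV; E_B/A = 8.323 MeV
¹³C: Σm = 6(1.0078) + 7(1.008665) = 13.107455 u; Δm = 0.104095 u; E_B = 96.964 MeV; E_B/A = 7.459 MeV
²⁶Mg has the higher binding energy per nucleon, so it is the more tightly bound nucleus.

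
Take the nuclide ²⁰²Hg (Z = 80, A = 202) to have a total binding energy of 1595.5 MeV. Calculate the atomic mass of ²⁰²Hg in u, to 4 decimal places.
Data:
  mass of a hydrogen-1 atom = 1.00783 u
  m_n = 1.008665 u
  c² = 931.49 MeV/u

Mass defect = 1595.5 MeV / (931.49 MeV/u) = 1.712847 u
Constituent mass = 80(1.00783) + 122(1.008665) = 203.683530 u
Atomic mass = 203.683530 − 1.712847 = 201.970683 u ≈ 201.9707 u (to 4 decimal places)

201.9707 u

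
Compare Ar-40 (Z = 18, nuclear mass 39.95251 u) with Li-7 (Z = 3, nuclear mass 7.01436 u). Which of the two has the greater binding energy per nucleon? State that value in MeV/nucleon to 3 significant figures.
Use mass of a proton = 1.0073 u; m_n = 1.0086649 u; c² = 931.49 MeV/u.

Ar-40; 8.61 MeV/nucleon

Ar-40: Σm = 18(1.0073) + 22(1.0086649) = 40.3220278 u; Δm = 0.3695178 u; E_B = 344.20 MeV; E_B/A = 8.605 MeV
Li-7: Σm = 3(1.0073) + 4(1.0086649) = 7.0565596 u; Δm = 0.0421996 u; E_B = 39.309 MeV; E_B/A = 5.616 MeV
Ar-40 has the higher binding energy per nucleon, so it is the more tightly bound nucleus.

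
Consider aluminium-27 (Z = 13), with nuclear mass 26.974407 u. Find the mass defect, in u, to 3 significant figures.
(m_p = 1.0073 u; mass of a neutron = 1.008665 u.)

0.242 u

Mass of separated nucleons = 13(1.0073) + 14(1.008665) = 13.0949 + 14.121310 = 27.216210 u
Mass defect Δm = 27.216210 − 26.974407 = 0.241803 u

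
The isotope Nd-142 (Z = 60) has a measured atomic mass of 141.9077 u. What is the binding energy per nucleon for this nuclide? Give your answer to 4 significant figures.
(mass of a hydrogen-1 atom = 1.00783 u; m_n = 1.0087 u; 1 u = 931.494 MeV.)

With 60 protons and 82 neutrons (A = 142):
Total constituent mass: 60 × 1.00783 + 82 × 1.0087 = 143.18320 u
Mass defect Δm = 143.18320 − 141.9077 = 1.27550 u
Binding energy = Δm·c² = 1.27550 × 931.494 MeV/u = 1188.12 MeV
Dividing by A = 142 gives 8.367 MeV per nucleon.

8.367 MeV/nucleon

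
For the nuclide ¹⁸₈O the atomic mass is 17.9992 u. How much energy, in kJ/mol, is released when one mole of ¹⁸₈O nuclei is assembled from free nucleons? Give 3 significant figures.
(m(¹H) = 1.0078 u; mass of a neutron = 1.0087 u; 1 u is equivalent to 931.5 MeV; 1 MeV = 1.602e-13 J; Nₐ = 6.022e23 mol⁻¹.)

With 8 protons and 10 neutrons (A = 18):
Σm = 8·m(¹H) + 10·m_n = 8.0624 + 10.0870 = 18.1494 u
The mass defect is 18.1494 − 17.9992 = 0.1502 u.
Binding energy = Δm·c² = 0.1502 × 931.5 MeV/u = 139.911 MeV
Per nucleus in joules: 139.911 MeV × 1.602e-13 J/MeV = 2.2414e-11 J
Per mole: 2.2414e-11 J × 6.022e23 mol⁻¹ = 1.3498e+13 J/mol

1.35e+10 kJ/mol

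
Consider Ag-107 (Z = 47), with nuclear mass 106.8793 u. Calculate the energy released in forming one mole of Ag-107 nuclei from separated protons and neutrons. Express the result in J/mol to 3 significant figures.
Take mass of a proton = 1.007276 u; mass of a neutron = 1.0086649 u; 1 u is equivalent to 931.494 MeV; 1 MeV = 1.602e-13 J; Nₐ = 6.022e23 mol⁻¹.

Σm = 47·m_p + 60·m_n = 47.341972 + 60.5198940 = 107.8618660 u
Δm = 107.8618660 − 106.8793 = 0.9825660 u
E_B = 0.9825660 × 931.494 = 915.254 MeV
Per nucleus in joules: 915.254 MeV × 1.602e-13 J/MeV = 1.4662e-10 J
Per mole: 1.4662e-10 J × 6.022e23 mol⁻¹ = 8.8295e+13 J/mol

8.83e+13 J/mol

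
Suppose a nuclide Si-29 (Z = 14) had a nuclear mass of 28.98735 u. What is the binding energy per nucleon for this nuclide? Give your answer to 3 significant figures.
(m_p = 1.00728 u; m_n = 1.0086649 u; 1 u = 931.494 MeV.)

7.85 MeV/nucleon

With 14 protons and 15 neutrons (A = 29):
Σm = 14·m_p + 15·m_n = 14.10192 + 15.1299735 = 29.2318935 u
Mass defect Δm = 29.2318935 − 28.98735 = 0.2445435 u
E_B = 0.2445435 × 931.494 = 227.791 MeV
BE/A = 227.791 MeV / 29 = 7.8549 MeV/nucleon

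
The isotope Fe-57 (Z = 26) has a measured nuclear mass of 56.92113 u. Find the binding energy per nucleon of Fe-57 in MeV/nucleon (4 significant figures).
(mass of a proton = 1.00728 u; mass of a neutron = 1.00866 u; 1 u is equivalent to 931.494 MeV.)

The nucleus contains 26 protons and 57 − 26 = 31 neutrons.
Total constituent mass: 26 × 1.00728 + 31 × 1.00866 = 57.45774 u
Mass defect Δm = 57.45774 − 56.92113 = 0.53661 u
Binding energy = Δm·c² = 0.53661 × 931.494 MeV/u = 499.849 MeV
Per nucleon: 499.849 / 57 = 8.769 MeV

8.769 MeV/nucleon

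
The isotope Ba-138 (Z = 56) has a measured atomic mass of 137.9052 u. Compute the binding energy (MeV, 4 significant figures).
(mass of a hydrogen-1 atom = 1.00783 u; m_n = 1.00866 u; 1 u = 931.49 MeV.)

1158 MeV

Total constituent mass: 56 × 1.00783 + 82 × 1.00866 = 139.14860 u
Mass defect Δm = 139.14860 − 137.9052 = 1.24340 u
Converting to energy: 1.24340 u × 931.49 MeV/u = 1158.21 MeV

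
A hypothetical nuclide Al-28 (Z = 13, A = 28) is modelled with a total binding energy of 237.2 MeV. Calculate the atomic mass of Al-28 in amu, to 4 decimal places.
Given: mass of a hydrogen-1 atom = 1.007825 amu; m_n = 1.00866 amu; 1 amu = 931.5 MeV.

Mass defect = 237.2 MeV / (931.5 MeV/amu) = 0.254643 amu
Constituent mass = 13(1.007825) + 15(1.00866) = 28.231625 amu
Atomic mass = 28.231625 − 0.254643 = 27.976982 amu ≈ 27.9770 amu (to 4 decimal places)

27.9770 amu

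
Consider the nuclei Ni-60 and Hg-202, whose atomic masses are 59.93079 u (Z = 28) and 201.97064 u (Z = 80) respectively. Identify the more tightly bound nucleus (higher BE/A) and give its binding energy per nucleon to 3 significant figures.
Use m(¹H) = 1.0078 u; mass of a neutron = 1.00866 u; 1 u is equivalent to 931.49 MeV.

Ni-60; 8.77 MeV/nucleon

Ni-60: Σm = 28(1.0078) + 32(1.00866) = 60.49552 u; Δm = 0.56473 u; E_B = 526.04 MeV; E_B/A = 8.767 MeV
Hg-202: Σm = 80(1.0078) + 122(1.00866) = 203.68052 u; Δm = 1.70988 u; E_B = 1592.736 MeV; E_B/A = 7.8848 MeV
Ni-60 has the higher binding energy per nucleon, so it is the more tightly bound nucleus.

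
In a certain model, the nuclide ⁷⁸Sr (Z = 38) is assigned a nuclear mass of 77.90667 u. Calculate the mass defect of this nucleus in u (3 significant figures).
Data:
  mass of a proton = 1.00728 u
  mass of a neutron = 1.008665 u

0.717 u

Z = 38, so N = A − Z = 78 − 38 = 40.
Mass of separated nucleons = 38(1.00728) + 40(1.008665) = 38.27664 + 40.346600 = 78.623240 u
Δm = 78.623240 − 77.90667 = 0.716570 u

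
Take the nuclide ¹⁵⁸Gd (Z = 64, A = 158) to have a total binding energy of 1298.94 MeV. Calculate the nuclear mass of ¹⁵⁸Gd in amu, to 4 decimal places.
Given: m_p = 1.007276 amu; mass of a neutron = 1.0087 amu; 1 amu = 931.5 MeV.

157.8890 amu

Mass defect = 1298.94 MeV / (931.5 MeV/amu) = 1.394461 amu
Constituent mass = 64(1.007276) + 94(1.0087) = 159.283464 amu
Nuclear mass = 159.283464 − 1.394461 = 157.889003 amu ≈ 157.8890 amu (to 4 decimal places)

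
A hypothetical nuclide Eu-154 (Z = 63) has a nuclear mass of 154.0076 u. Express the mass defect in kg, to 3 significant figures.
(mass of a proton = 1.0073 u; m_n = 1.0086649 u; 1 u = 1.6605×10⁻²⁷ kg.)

2.06e-27 kg

Z = 63, so N = A − Z = 154 − 63 = 91.
Total constituent mass: 63 × 1.0073 + 91 × 1.0086649 = 155.2484059 u
The mass defect is 155.2484059 − 154.0076 = 1.2408059 u.
In SI units: 1.2408059 u × 1.6605×10⁻²⁷ kg/u = 2.0604e-27 kg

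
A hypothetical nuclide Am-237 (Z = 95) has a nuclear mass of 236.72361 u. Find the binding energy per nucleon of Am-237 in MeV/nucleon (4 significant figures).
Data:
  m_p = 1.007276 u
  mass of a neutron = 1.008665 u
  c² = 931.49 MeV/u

The nucleus contains 95 protons and 237 − 95 = 142 neutrons.
Total constituent mass: 95 × 1.007276 + 142 × 1.008665 = 238.921650 u
Δm = 238.921650 − 236.72361 = 2.198040 u
E_B = 2.198040 × 931.49 = 2047.45 MeV
Per nucleon: 2047.45 / 237 = 8.639 MeV

8.639 MeV/nucleon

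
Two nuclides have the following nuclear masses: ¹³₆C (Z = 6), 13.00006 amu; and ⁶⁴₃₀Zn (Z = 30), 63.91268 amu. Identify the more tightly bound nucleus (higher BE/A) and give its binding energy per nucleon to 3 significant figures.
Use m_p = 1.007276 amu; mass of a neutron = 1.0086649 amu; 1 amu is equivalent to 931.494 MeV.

⁶⁴₃₀Zn; 8.74 MeV/nucleon

¹³₆C: Σm = 6(1.007276) + 7(1.0086649) = 13.1043103 amu; Δm = 0.1042503 amu; E_B = 97.109 MeV; E_B/A = 7.470 MeV
⁶⁴₃₀Zn: Σm = 30(1.007276) + 34(1.0086649) = 64.5128866 amu; Δm = 0.6002066 amu; E_B = 559.09 MeV; E_B/A = 8.736 MeV
⁶⁴₃₀Zn has the higher binding energy per nucleon, so it is the more tightly bound nucleus.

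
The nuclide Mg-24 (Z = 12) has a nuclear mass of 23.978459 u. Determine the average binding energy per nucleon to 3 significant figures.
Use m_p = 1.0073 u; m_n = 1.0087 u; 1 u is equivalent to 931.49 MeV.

Total constituent mass: 12 × 1.0073 + 12 × 1.0087 = 24.1920 u
Δm = 24.1920 − 23.978459 = 0.213541 u
Converting to energy: 0.213541 u × 931.49 MeV/u = 198.911 MeV
Dividing by A = 24 gives 8.288 MeV per nucleon.

8.29 MeV/nucleon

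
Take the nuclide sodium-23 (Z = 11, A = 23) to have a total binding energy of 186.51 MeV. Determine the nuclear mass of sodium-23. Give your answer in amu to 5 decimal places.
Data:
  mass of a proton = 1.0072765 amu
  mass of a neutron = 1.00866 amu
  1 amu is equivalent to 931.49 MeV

Mass defect = 186.51 MeV / (931.49 MeV/amu) = 0.2002276 amu
Constituent mass = 11(1.0072765) + 12(1.00866) = 23.1839615 amu
Nuclear mass = 23.1839615 − 0.2002276 = 22.9837339 amu ≈ 22.98373 amu (to 5 decimal places)

22.98373 amu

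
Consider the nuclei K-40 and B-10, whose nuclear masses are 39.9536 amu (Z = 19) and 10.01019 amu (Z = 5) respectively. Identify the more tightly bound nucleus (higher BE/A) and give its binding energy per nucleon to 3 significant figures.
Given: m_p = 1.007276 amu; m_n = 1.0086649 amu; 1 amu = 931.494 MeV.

K-40: Σm = 19(1.007276) + 21(1.0086649) = 40.3202069 amu; Δm = 0.3666069 amu; E_B = 341.49 MeV; E_B/A = 8.537 MeV
B-10: Σm = 5(1.007276) + 5(1.0086649) = 10.0797045 amu; Δm = 0.0695145 amu; E_B = 64.752 MeV; E_B/A = 6.475 MeV
K-40 has the higher binding energy per nucleon, so it is the more tightly bound nucleus.

K-40; 8.54 MeV/nucleon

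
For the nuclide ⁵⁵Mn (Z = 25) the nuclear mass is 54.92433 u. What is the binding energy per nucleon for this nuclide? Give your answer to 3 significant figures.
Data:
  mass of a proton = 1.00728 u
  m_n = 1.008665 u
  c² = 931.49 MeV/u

Mass of separated nucleons = 25(1.00728) + 30(1.008665) = 25.18200 + 30.259950 = 55.441950 u
Δm = 55.441950 − 54.92433 = 0.517620 u
E_B = 0.517620 × 931.49 = 482.158 MeV
Dividing by A = 55 gives 8.767 MeV per nucleon.

8.77 MeV/nucleon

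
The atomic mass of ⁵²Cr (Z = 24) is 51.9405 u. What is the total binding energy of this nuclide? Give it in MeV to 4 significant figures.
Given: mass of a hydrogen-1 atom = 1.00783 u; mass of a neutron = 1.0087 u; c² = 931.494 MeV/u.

Mass of separated nucleons = 24(1.00783) + 28(1.0087) = 24.18792 + 28.2436 = 52.43152 u
Mass defect Δm = 52.43152 − 51.9405 = 0.49102 u
Binding energy = Δm·c² = 0.49102 × 931.494 MeV/u = 457.382 MeV

457.4 MeV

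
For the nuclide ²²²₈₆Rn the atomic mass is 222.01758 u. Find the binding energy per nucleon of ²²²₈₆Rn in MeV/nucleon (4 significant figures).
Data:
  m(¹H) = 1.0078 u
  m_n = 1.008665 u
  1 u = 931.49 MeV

Z = 86, so N = A − Z = 222 − 86 = 136.
Total constituent mass: 86 × 1.0078 + 136 × 1.008665 = 223.849240 u
The mass defect is 223.849240 − 222.01758 = 1.831660 u.
Converting to energy: 1.831660 u × 931.49 MeV/u = 1706.17 MeV
Per nucleon: 1706.17 / 222 = 7.685 MeV

7.685 MeV/nucleon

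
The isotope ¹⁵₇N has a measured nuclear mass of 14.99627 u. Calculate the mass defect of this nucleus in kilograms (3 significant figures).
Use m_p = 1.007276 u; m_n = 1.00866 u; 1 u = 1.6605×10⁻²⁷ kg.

With 7 protons and 8 neutrons (A = 15):
Total constituent mass: 7 × 1.007276 + 8 × 1.00866 = 15.120212 u
Δm = 15.120212 − 14.99627 = 0.123942 u
In SI units: 0.123942 u × 1.6605×10⁻²⁷ kg/u = 2.0581e-28 kg

2.06e-28 kg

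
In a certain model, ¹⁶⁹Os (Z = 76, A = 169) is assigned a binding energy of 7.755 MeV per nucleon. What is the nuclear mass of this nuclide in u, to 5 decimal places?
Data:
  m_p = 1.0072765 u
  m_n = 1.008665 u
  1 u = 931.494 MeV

Total binding energy = 169 × 7.755 = 1310.595 MeV
Mass defect = 1310.595 MeV / (931.494 MeV/u) = 1.4069817 u
Constituent mass = 76(1.0072765) + 93(1.008665) = 170.3588590 u
Nuclear mass = 170.3588590 − 1.4069817 = 168.9518773 u ≈ 168.95188 u (to 5 decimal places)

168.95188 u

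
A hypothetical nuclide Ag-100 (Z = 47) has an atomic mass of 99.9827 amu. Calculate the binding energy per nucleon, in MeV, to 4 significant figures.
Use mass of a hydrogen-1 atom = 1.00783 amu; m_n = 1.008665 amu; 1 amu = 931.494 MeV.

Z = 47, so N = A − Z = 100 − 47 = 53.
Total constituent mass: 47 × 1.00783 + 53 × 1.008665 = 100.827255 amu
Mass defect Δm = 100.827255 − 99.9827 = 0.844555 amu
Binding energy = Δm·c² = 0.844555 × 931.494 MeV/amu = 786.698 MeV
Per nucleon: 786.698 / 100 = 7.867 MeV

7.867 MeV/nucleon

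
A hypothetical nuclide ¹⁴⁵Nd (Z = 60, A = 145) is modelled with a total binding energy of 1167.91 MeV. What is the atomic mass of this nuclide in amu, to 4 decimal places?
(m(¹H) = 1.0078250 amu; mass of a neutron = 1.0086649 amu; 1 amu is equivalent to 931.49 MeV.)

144.9522 amu

Mass defect = 1167.91 MeV / (931.49 MeV/amu) = 1.253808 amu
Constituent mass = 60(1.0078250) + 85(1.0086649) = 146.2060165 amu
Atomic mass = 146.2060165 − 1.253808 = 144.9522085 amu ≈ 144.9522 amu (to 4 decimal places)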